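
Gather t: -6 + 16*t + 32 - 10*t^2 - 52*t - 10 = -10*t^2 - 36*t + 16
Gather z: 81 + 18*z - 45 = 18*z + 36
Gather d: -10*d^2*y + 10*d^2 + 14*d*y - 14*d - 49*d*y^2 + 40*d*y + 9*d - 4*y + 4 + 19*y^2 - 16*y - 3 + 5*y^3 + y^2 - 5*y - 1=d^2*(10 - 10*y) + d*(-49*y^2 + 54*y - 5) + 5*y^3 + 20*y^2 - 25*y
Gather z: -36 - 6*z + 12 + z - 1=-5*z - 25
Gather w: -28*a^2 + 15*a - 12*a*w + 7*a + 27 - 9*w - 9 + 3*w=-28*a^2 + 22*a + w*(-12*a - 6) + 18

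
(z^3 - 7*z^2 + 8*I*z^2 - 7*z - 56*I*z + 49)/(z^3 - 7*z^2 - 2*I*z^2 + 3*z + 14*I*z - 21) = (z + 7*I)/(z - 3*I)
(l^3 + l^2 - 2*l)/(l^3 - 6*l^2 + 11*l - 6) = l*(l + 2)/(l^2 - 5*l + 6)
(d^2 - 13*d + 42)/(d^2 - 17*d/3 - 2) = 3*(d - 7)/(3*d + 1)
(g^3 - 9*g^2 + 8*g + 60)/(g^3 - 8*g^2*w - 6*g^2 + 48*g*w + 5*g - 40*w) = (-g^2 + 4*g + 12)/(-g^2 + 8*g*w + g - 8*w)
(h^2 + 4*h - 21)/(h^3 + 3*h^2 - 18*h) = (h + 7)/(h*(h + 6))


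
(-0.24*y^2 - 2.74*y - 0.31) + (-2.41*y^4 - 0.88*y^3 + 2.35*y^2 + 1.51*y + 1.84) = -2.41*y^4 - 0.88*y^3 + 2.11*y^2 - 1.23*y + 1.53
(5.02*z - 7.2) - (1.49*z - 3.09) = 3.53*z - 4.11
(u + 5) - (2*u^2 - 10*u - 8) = -2*u^2 + 11*u + 13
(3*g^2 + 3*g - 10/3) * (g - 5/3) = 3*g^3 - 2*g^2 - 25*g/3 + 50/9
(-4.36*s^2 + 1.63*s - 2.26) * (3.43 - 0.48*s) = 2.0928*s^3 - 15.7372*s^2 + 6.6757*s - 7.7518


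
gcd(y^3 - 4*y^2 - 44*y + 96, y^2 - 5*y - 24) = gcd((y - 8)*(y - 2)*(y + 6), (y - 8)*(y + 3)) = y - 8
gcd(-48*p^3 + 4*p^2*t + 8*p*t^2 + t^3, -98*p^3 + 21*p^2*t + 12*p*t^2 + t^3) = 2*p - t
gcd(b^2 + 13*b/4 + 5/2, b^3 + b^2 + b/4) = 1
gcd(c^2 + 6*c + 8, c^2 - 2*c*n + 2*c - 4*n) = c + 2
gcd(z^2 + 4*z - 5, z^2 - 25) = z + 5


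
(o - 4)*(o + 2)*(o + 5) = o^3 + 3*o^2 - 18*o - 40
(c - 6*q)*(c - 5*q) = c^2 - 11*c*q + 30*q^2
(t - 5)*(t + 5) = t^2 - 25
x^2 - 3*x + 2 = (x - 2)*(x - 1)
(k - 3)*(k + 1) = k^2 - 2*k - 3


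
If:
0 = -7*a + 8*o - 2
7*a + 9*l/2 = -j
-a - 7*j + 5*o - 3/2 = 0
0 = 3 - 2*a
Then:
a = 3/2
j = 11/16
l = -179/72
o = 25/16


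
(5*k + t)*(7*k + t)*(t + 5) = 35*k^2*t + 175*k^2 + 12*k*t^2 + 60*k*t + t^3 + 5*t^2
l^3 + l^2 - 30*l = l*(l - 5)*(l + 6)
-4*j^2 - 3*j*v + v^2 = (-4*j + v)*(j + v)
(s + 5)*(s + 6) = s^2 + 11*s + 30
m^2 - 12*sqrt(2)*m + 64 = (m - 8*sqrt(2))*(m - 4*sqrt(2))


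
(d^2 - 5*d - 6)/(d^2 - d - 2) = (d - 6)/(d - 2)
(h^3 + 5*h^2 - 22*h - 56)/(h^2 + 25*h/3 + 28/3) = 3*(h^2 - 2*h - 8)/(3*h + 4)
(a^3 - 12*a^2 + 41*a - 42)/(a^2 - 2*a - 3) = (a^2 - 9*a + 14)/(a + 1)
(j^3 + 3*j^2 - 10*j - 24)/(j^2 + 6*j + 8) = j - 3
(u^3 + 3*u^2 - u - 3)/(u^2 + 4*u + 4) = (u^3 + 3*u^2 - u - 3)/(u^2 + 4*u + 4)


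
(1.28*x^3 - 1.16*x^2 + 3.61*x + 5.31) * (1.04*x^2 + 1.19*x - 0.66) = 1.3312*x^5 + 0.3168*x^4 + 1.5292*x^3 + 10.5839*x^2 + 3.9363*x - 3.5046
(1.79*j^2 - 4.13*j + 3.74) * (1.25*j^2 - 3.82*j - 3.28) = 2.2375*j^4 - 12.0003*j^3 + 14.5804*j^2 - 0.740400000000001*j - 12.2672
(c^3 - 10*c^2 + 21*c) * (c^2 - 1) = c^5 - 10*c^4 + 20*c^3 + 10*c^2 - 21*c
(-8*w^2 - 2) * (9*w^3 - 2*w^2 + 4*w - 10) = -72*w^5 + 16*w^4 - 50*w^3 + 84*w^2 - 8*w + 20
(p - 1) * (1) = p - 1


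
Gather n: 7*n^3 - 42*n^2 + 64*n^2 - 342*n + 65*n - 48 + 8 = 7*n^3 + 22*n^2 - 277*n - 40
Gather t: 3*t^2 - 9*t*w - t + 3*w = 3*t^2 + t*(-9*w - 1) + 3*w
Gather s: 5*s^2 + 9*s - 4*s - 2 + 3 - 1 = 5*s^2 + 5*s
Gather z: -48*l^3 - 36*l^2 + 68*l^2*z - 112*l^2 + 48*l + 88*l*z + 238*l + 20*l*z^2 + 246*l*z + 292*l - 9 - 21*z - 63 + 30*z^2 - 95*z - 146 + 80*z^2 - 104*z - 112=-48*l^3 - 148*l^2 + 578*l + z^2*(20*l + 110) + z*(68*l^2 + 334*l - 220) - 330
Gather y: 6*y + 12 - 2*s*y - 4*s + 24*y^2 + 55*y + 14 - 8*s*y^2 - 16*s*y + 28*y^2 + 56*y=-4*s + y^2*(52 - 8*s) + y*(117 - 18*s) + 26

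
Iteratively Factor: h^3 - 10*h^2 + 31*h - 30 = (h - 5)*(h^2 - 5*h + 6) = (h - 5)*(h - 2)*(h - 3)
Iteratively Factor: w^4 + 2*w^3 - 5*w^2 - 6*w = (w + 3)*(w^3 - w^2 - 2*w) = w*(w + 3)*(w^2 - w - 2) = w*(w + 1)*(w + 3)*(w - 2)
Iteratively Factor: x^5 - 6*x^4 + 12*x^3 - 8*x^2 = (x - 2)*(x^4 - 4*x^3 + 4*x^2) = (x - 2)^2*(x^3 - 2*x^2) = x*(x - 2)^2*(x^2 - 2*x) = x^2*(x - 2)^2*(x - 2)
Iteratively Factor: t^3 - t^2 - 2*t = (t - 2)*(t^2 + t) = t*(t - 2)*(t + 1)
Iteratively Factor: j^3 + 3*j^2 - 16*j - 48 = (j + 4)*(j^2 - j - 12) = (j + 3)*(j + 4)*(j - 4)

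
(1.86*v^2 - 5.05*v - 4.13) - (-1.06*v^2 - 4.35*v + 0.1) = 2.92*v^2 - 0.7*v - 4.23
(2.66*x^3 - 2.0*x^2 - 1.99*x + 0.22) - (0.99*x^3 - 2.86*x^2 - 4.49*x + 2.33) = 1.67*x^3 + 0.86*x^2 + 2.5*x - 2.11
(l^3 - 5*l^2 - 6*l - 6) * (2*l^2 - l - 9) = 2*l^5 - 11*l^4 - 16*l^3 + 39*l^2 + 60*l + 54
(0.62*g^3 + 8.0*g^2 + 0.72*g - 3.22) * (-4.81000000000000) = -2.9822*g^3 - 38.48*g^2 - 3.4632*g + 15.4882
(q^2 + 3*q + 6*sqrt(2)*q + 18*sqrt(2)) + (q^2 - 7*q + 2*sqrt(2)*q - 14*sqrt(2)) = 2*q^2 - 4*q + 8*sqrt(2)*q + 4*sqrt(2)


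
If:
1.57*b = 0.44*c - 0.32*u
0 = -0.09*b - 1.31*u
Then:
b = -14.5555555555556*u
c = -51.209595959596*u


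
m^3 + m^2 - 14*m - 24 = (m - 4)*(m + 2)*(m + 3)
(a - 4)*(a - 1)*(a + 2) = a^3 - 3*a^2 - 6*a + 8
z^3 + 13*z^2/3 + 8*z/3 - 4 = (z - 2/3)*(z + 2)*(z + 3)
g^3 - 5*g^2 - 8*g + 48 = (g - 4)^2*(g + 3)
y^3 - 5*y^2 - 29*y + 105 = (y - 7)*(y - 3)*(y + 5)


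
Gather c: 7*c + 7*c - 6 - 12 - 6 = 14*c - 24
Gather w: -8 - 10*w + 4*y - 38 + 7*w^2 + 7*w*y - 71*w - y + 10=7*w^2 + w*(7*y - 81) + 3*y - 36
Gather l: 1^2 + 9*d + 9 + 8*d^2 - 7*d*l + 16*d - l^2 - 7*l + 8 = 8*d^2 + 25*d - l^2 + l*(-7*d - 7) + 18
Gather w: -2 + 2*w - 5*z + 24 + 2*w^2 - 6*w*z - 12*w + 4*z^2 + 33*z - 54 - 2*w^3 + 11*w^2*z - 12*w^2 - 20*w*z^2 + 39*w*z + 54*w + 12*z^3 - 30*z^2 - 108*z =-2*w^3 + w^2*(11*z - 10) + w*(-20*z^2 + 33*z + 44) + 12*z^3 - 26*z^2 - 80*z - 32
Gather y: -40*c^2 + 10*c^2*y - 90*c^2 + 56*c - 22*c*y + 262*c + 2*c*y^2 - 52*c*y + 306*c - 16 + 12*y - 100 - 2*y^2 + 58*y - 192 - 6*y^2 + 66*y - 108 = -130*c^2 + 624*c + y^2*(2*c - 8) + y*(10*c^2 - 74*c + 136) - 416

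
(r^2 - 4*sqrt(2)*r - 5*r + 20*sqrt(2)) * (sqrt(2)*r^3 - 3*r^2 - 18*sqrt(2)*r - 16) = sqrt(2)*r^5 - 11*r^4 - 5*sqrt(2)*r^4 - 6*sqrt(2)*r^3 + 55*r^3 + 30*sqrt(2)*r^2 + 128*r^2 - 640*r + 64*sqrt(2)*r - 320*sqrt(2)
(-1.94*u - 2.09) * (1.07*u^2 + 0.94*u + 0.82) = -2.0758*u^3 - 4.0599*u^2 - 3.5554*u - 1.7138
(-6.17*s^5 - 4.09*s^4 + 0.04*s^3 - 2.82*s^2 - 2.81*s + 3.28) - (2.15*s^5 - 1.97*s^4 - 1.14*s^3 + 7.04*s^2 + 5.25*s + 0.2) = -8.32*s^5 - 2.12*s^4 + 1.18*s^3 - 9.86*s^2 - 8.06*s + 3.08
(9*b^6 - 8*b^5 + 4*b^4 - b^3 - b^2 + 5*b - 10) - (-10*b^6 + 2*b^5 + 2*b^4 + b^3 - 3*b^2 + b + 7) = 19*b^6 - 10*b^5 + 2*b^4 - 2*b^3 + 2*b^2 + 4*b - 17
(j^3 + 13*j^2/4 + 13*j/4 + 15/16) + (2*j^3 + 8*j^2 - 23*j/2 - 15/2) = 3*j^3 + 45*j^2/4 - 33*j/4 - 105/16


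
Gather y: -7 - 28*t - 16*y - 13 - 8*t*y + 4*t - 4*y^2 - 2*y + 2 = -24*t - 4*y^2 + y*(-8*t - 18) - 18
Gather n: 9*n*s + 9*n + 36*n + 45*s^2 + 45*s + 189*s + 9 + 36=n*(9*s + 45) + 45*s^2 + 234*s + 45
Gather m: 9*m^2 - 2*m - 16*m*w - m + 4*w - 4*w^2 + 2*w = 9*m^2 + m*(-16*w - 3) - 4*w^2 + 6*w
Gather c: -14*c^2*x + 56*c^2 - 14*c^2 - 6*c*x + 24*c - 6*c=c^2*(42 - 14*x) + c*(18 - 6*x)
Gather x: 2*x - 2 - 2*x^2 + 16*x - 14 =-2*x^2 + 18*x - 16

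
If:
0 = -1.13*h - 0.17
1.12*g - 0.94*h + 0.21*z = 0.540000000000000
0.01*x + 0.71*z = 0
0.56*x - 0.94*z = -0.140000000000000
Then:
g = 0.36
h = -0.15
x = -0.24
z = 0.00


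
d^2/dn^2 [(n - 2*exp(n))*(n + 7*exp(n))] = 5*n*exp(n) - 56*exp(2*n) + 10*exp(n) + 2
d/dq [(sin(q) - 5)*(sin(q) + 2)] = (2*sin(q) - 3)*cos(q)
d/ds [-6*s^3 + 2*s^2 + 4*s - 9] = -18*s^2 + 4*s + 4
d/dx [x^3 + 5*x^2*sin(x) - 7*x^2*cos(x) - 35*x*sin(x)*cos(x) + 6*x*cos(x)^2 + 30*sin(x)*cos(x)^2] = 7*x^2*sin(x) + 5*x^2*cos(x) + 3*x^2 + 10*x*sin(x) - 6*x*sin(2*x) - 14*x*cos(x) - 35*x*cos(2*x) - 35*sin(2*x)/2 + 15*cos(x)/2 + 3*cos(2*x) + 45*cos(3*x)/2 + 3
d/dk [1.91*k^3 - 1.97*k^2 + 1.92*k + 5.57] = 5.73*k^2 - 3.94*k + 1.92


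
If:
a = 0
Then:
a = 0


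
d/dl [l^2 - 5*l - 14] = 2*l - 5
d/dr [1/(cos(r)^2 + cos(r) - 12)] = (2*cos(r) + 1)*sin(r)/(cos(r)^2 + cos(r) - 12)^2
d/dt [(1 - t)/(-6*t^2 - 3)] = (-2*t^2 + 4*t + 1)/(3*(4*t^4 + 4*t^2 + 1))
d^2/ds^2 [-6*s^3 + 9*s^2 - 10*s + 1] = 18 - 36*s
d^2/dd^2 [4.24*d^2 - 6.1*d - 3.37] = 8.48000000000000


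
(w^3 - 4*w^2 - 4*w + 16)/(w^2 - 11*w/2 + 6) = 2*(w^2 - 4)/(2*w - 3)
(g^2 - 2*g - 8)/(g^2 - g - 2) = (-g^2 + 2*g + 8)/(-g^2 + g + 2)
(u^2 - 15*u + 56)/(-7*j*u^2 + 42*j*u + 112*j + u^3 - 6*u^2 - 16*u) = (u - 7)/(-7*j*u - 14*j + u^2 + 2*u)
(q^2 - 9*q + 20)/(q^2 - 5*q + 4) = (q - 5)/(q - 1)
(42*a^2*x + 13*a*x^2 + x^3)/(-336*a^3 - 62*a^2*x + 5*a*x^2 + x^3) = x/(-8*a + x)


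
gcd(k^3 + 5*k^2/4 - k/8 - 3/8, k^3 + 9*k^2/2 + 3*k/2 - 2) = k^2 + k/2 - 1/2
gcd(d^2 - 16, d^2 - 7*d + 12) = d - 4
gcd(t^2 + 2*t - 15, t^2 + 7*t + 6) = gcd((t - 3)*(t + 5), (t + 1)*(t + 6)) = 1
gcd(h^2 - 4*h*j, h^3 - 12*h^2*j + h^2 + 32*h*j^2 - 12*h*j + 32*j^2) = h - 4*j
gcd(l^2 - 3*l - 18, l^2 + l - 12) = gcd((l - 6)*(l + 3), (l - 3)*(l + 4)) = 1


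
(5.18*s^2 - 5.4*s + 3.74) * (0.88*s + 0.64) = 4.5584*s^3 - 1.4368*s^2 - 0.1648*s + 2.3936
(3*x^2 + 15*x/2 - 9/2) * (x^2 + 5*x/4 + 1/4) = 3*x^4 + 45*x^3/4 + 45*x^2/8 - 15*x/4 - 9/8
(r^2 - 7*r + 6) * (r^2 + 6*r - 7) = r^4 - r^3 - 43*r^2 + 85*r - 42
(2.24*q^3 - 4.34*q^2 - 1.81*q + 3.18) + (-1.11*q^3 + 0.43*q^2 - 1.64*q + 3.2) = 1.13*q^3 - 3.91*q^2 - 3.45*q + 6.38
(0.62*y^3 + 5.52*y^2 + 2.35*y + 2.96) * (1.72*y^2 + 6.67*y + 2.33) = 1.0664*y^5 + 13.6298*y^4 + 42.305*y^3 + 33.6273*y^2 + 25.2187*y + 6.8968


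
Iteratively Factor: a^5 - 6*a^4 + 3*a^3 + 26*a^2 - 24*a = (a)*(a^4 - 6*a^3 + 3*a^2 + 26*a - 24) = a*(a + 2)*(a^3 - 8*a^2 + 19*a - 12) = a*(a - 4)*(a + 2)*(a^2 - 4*a + 3) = a*(a - 4)*(a - 3)*(a + 2)*(a - 1)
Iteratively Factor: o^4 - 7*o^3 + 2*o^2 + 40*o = (o - 5)*(o^3 - 2*o^2 - 8*o) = (o - 5)*(o - 4)*(o^2 + 2*o) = (o - 5)*(o - 4)*(o + 2)*(o)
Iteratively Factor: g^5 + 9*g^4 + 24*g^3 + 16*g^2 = (g)*(g^4 + 9*g^3 + 24*g^2 + 16*g) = g*(g + 1)*(g^3 + 8*g^2 + 16*g) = g*(g + 1)*(g + 4)*(g^2 + 4*g) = g^2*(g + 1)*(g + 4)*(g + 4)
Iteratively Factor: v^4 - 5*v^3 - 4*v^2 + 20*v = (v - 2)*(v^3 - 3*v^2 - 10*v) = (v - 2)*(v + 2)*(v^2 - 5*v) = (v - 5)*(v - 2)*(v + 2)*(v)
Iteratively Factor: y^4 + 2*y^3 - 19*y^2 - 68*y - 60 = (y + 2)*(y^3 - 19*y - 30) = (y + 2)^2*(y^2 - 2*y - 15) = (y + 2)^2*(y + 3)*(y - 5)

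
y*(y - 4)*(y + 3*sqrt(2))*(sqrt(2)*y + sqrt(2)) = sqrt(2)*y^4 - 3*sqrt(2)*y^3 + 6*y^3 - 18*y^2 - 4*sqrt(2)*y^2 - 24*y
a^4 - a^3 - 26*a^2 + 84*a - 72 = (a - 3)*(a - 2)^2*(a + 6)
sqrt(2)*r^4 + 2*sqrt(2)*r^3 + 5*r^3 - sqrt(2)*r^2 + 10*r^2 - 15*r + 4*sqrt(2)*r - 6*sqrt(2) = (r - 1)*(r + 3)*(r + 2*sqrt(2))*(sqrt(2)*r + 1)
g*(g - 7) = g^2 - 7*g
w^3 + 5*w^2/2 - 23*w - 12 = (w - 4)*(w + 1/2)*(w + 6)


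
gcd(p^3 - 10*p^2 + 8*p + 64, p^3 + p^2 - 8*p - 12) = p + 2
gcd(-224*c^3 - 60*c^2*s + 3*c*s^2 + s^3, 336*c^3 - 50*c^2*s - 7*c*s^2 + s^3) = -56*c^2 - c*s + s^2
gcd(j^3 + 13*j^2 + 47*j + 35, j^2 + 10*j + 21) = j + 7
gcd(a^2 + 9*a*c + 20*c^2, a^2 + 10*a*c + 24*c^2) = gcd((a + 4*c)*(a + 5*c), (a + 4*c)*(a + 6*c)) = a + 4*c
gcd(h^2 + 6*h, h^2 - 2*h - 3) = 1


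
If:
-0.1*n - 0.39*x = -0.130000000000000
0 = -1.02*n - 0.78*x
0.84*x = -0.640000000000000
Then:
No Solution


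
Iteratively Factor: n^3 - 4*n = (n + 2)*(n^2 - 2*n) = n*(n + 2)*(n - 2)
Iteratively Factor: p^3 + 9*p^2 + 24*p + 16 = (p + 1)*(p^2 + 8*p + 16) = (p + 1)*(p + 4)*(p + 4)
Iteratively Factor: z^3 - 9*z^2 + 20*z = (z - 4)*(z^2 - 5*z) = z*(z - 4)*(z - 5)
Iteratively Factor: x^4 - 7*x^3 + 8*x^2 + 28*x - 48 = (x - 4)*(x^3 - 3*x^2 - 4*x + 12) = (x - 4)*(x - 3)*(x^2 - 4) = (x - 4)*(x - 3)*(x + 2)*(x - 2)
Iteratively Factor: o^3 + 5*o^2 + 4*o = (o + 4)*(o^2 + o) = (o + 1)*(o + 4)*(o)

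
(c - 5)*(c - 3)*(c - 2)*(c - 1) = c^4 - 11*c^3 + 41*c^2 - 61*c + 30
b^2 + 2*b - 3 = (b - 1)*(b + 3)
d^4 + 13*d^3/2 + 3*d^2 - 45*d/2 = d*(d - 3/2)*(d + 3)*(d + 5)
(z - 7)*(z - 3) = z^2 - 10*z + 21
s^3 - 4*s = s*(s - 2)*(s + 2)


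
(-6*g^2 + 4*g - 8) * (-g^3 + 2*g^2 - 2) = 6*g^5 - 16*g^4 + 16*g^3 - 4*g^2 - 8*g + 16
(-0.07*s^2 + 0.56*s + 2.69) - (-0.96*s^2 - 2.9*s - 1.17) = 0.89*s^2 + 3.46*s + 3.86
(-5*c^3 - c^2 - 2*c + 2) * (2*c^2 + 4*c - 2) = -10*c^5 - 22*c^4 + 2*c^3 - 2*c^2 + 12*c - 4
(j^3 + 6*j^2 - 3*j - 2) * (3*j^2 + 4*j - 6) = 3*j^5 + 22*j^4 + 9*j^3 - 54*j^2 + 10*j + 12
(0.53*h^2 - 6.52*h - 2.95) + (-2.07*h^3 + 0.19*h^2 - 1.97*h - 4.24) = -2.07*h^3 + 0.72*h^2 - 8.49*h - 7.19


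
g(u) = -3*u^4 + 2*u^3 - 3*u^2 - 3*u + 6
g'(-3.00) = 393.00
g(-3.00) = -309.00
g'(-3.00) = 393.00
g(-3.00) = -309.00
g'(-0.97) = 19.42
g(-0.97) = 1.61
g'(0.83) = -10.71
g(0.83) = 1.16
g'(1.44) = -35.03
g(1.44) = -11.47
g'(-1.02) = 22.10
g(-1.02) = 0.57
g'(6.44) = -2997.88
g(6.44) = -4763.74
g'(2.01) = -88.27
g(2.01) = -44.88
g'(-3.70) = 709.18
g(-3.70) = -687.52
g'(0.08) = -3.45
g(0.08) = 5.74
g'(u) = -12*u^3 + 6*u^2 - 6*u - 3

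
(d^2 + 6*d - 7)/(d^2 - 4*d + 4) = (d^2 + 6*d - 7)/(d^2 - 4*d + 4)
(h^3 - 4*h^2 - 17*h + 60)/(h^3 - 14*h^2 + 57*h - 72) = (h^2 - h - 20)/(h^2 - 11*h + 24)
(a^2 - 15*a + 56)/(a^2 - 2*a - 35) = (a - 8)/(a + 5)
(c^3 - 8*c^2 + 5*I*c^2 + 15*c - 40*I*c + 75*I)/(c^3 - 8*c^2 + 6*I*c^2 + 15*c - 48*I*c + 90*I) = (c + 5*I)/(c + 6*I)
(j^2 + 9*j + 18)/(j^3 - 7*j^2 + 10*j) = (j^2 + 9*j + 18)/(j*(j^2 - 7*j + 10))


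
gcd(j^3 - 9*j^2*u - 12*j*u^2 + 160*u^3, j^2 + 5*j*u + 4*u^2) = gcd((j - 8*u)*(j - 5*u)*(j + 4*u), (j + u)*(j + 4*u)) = j + 4*u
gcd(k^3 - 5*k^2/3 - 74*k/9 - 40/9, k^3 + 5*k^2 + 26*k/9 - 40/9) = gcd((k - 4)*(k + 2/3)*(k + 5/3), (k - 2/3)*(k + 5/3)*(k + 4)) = k + 5/3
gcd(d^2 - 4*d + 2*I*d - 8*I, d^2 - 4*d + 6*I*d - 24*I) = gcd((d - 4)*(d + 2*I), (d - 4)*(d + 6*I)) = d - 4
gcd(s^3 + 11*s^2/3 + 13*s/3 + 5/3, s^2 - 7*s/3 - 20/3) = s + 5/3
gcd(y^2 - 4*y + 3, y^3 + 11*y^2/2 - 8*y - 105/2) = y - 3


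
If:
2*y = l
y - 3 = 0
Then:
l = 6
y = 3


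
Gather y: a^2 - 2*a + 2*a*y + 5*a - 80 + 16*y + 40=a^2 + 3*a + y*(2*a + 16) - 40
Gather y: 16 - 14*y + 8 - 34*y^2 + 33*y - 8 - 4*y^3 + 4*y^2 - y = -4*y^3 - 30*y^2 + 18*y + 16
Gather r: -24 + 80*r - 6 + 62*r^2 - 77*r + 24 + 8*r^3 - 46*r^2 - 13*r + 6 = 8*r^3 + 16*r^2 - 10*r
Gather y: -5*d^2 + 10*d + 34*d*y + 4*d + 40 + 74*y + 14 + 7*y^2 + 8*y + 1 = -5*d^2 + 14*d + 7*y^2 + y*(34*d + 82) + 55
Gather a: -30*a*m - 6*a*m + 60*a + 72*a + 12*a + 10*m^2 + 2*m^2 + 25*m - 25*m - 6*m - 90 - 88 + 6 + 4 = a*(144 - 36*m) + 12*m^2 - 6*m - 168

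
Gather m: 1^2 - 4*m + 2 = 3 - 4*m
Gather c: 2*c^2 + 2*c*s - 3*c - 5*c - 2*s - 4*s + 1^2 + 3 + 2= 2*c^2 + c*(2*s - 8) - 6*s + 6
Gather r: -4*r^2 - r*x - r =-4*r^2 + r*(-x - 1)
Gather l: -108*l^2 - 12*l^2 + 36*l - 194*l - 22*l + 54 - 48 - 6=-120*l^2 - 180*l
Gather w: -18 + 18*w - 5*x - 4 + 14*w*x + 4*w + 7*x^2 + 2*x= w*(14*x + 22) + 7*x^2 - 3*x - 22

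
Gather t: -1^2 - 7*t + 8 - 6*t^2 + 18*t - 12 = -6*t^2 + 11*t - 5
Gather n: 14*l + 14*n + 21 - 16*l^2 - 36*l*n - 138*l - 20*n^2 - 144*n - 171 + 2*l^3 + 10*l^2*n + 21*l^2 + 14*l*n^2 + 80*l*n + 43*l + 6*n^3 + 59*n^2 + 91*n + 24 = 2*l^3 + 5*l^2 - 81*l + 6*n^3 + n^2*(14*l + 39) + n*(10*l^2 + 44*l - 39) - 126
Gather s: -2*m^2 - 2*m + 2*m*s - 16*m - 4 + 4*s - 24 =-2*m^2 - 18*m + s*(2*m + 4) - 28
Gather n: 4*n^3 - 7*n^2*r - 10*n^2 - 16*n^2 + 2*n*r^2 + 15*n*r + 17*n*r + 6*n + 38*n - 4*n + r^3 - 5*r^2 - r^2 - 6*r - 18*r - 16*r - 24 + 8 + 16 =4*n^3 + n^2*(-7*r - 26) + n*(2*r^2 + 32*r + 40) + r^3 - 6*r^2 - 40*r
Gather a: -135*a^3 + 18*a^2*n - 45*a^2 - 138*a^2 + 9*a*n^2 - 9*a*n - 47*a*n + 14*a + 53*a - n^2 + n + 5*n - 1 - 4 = -135*a^3 + a^2*(18*n - 183) + a*(9*n^2 - 56*n + 67) - n^2 + 6*n - 5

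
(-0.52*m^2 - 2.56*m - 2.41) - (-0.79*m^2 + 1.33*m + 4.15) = 0.27*m^2 - 3.89*m - 6.56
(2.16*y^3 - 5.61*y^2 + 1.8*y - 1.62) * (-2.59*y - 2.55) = -5.5944*y^4 + 9.0219*y^3 + 9.6435*y^2 - 0.3942*y + 4.131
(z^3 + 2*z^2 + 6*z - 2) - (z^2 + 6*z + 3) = z^3 + z^2 - 5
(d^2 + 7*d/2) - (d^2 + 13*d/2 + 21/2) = -3*d - 21/2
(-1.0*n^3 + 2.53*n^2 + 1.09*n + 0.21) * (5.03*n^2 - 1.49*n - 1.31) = -5.03*n^5 + 14.2159*n^4 + 3.023*n^3 - 3.8821*n^2 - 1.7408*n - 0.2751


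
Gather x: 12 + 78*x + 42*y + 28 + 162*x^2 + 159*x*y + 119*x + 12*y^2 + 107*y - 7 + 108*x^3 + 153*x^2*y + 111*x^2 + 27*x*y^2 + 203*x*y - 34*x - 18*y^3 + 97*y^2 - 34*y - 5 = 108*x^3 + x^2*(153*y + 273) + x*(27*y^2 + 362*y + 163) - 18*y^3 + 109*y^2 + 115*y + 28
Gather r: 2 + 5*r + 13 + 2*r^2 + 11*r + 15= 2*r^2 + 16*r + 30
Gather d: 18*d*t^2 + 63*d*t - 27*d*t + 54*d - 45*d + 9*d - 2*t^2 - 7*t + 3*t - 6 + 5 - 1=d*(18*t^2 + 36*t + 18) - 2*t^2 - 4*t - 2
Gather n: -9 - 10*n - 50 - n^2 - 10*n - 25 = -n^2 - 20*n - 84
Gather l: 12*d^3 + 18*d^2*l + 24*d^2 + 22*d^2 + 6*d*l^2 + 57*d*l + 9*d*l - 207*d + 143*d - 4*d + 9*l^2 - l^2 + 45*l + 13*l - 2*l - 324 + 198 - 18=12*d^3 + 46*d^2 - 68*d + l^2*(6*d + 8) + l*(18*d^2 + 66*d + 56) - 144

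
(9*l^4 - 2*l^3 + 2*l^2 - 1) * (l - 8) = 9*l^5 - 74*l^4 + 18*l^3 - 16*l^2 - l + 8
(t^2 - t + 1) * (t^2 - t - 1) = t^4 - 2*t^3 + t^2 - 1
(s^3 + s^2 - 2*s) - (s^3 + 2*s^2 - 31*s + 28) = -s^2 + 29*s - 28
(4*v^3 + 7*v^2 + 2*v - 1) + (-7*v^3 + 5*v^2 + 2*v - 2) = -3*v^3 + 12*v^2 + 4*v - 3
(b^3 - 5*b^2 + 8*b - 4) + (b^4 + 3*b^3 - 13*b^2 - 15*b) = b^4 + 4*b^3 - 18*b^2 - 7*b - 4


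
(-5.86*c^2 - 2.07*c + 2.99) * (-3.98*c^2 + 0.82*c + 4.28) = 23.3228*c^4 + 3.4334*c^3 - 38.6784*c^2 - 6.4078*c + 12.7972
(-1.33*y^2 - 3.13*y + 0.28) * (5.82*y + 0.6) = -7.7406*y^3 - 19.0146*y^2 - 0.2484*y + 0.168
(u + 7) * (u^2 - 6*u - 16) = u^3 + u^2 - 58*u - 112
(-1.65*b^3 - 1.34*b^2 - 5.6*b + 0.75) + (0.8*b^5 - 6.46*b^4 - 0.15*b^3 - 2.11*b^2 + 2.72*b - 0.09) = 0.8*b^5 - 6.46*b^4 - 1.8*b^3 - 3.45*b^2 - 2.88*b + 0.66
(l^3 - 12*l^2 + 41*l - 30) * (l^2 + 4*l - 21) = l^5 - 8*l^4 - 28*l^3 + 386*l^2 - 981*l + 630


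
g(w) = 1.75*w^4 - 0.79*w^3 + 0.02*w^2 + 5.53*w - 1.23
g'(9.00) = 4916.92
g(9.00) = 10956.00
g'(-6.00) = -1592.03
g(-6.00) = 2404.95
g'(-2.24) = -85.13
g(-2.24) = 39.42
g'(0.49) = 5.80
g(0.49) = 1.49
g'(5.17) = 909.71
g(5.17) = 1168.99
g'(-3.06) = -217.35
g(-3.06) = 158.11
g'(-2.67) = -144.71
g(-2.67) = 88.12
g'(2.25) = 73.36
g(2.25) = 47.17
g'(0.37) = 5.57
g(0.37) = 0.81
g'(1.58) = 27.29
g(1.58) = 15.35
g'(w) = 7.0*w^3 - 2.37*w^2 + 0.04*w + 5.53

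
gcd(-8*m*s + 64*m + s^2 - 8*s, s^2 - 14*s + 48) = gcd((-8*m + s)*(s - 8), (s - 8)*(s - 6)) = s - 8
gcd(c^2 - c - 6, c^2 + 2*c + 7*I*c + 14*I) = c + 2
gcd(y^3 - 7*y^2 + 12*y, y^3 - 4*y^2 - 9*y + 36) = y^2 - 7*y + 12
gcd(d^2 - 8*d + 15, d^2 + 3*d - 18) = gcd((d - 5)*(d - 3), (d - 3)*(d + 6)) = d - 3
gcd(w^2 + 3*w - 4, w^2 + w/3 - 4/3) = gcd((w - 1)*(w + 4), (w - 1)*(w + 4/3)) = w - 1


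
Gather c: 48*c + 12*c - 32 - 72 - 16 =60*c - 120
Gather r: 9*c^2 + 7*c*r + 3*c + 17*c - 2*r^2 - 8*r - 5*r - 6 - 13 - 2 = 9*c^2 + 20*c - 2*r^2 + r*(7*c - 13) - 21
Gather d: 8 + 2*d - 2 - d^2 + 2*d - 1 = -d^2 + 4*d + 5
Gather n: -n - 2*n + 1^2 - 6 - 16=-3*n - 21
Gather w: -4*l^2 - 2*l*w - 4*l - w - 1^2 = -4*l^2 - 4*l + w*(-2*l - 1) - 1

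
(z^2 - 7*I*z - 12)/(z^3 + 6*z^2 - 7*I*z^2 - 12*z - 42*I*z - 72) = 1/(z + 6)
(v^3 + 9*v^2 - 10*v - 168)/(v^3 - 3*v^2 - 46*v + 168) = (v + 6)/(v - 6)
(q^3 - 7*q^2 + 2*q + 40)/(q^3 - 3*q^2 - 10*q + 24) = (q^2 - 3*q - 10)/(q^2 + q - 6)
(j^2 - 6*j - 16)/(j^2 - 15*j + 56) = (j + 2)/(j - 7)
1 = 1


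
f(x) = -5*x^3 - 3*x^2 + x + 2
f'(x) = -15*x^2 - 6*x + 1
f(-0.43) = 1.41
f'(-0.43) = 0.81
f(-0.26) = 1.63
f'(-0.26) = 1.55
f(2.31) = -73.33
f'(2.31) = -92.90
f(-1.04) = 3.34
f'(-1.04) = -8.98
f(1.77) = -33.35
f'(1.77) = -56.61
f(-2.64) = 70.45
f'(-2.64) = -87.70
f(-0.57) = 1.38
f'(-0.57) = -0.45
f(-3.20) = 131.92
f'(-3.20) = -133.40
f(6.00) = -1180.00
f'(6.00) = -575.00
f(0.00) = 2.00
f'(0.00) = 1.00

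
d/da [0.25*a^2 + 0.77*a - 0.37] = 0.5*a + 0.77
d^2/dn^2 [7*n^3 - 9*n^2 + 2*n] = 42*n - 18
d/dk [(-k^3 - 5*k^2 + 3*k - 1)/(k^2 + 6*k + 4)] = (-k^4 - 12*k^3 - 45*k^2 - 38*k + 18)/(k^4 + 12*k^3 + 44*k^2 + 48*k + 16)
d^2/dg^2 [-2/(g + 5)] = -4/(g + 5)^3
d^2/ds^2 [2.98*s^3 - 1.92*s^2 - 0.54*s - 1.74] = 17.88*s - 3.84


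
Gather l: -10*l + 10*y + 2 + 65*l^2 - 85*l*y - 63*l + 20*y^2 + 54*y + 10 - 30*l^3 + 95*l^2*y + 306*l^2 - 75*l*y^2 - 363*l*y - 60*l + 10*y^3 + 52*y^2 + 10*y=-30*l^3 + l^2*(95*y + 371) + l*(-75*y^2 - 448*y - 133) + 10*y^3 + 72*y^2 + 74*y + 12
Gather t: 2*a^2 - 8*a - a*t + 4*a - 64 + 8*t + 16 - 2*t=2*a^2 - 4*a + t*(6 - a) - 48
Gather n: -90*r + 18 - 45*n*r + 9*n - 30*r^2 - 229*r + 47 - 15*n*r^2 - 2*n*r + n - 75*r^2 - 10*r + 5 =n*(-15*r^2 - 47*r + 10) - 105*r^2 - 329*r + 70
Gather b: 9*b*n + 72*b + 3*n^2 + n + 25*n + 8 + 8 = b*(9*n + 72) + 3*n^2 + 26*n + 16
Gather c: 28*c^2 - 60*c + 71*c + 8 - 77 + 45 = 28*c^2 + 11*c - 24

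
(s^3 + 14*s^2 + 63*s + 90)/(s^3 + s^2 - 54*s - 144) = (s + 5)/(s - 8)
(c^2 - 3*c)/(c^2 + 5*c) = (c - 3)/(c + 5)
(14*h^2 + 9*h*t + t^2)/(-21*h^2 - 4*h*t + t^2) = (14*h^2 + 9*h*t + t^2)/(-21*h^2 - 4*h*t + t^2)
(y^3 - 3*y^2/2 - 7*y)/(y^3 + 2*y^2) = (y - 7/2)/y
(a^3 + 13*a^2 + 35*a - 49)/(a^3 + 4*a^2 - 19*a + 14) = (a + 7)/(a - 2)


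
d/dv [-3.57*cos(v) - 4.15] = 3.57*sin(v)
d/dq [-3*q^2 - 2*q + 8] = -6*q - 2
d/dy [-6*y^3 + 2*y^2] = 2*y*(2 - 9*y)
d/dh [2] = 0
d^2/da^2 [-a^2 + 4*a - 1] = -2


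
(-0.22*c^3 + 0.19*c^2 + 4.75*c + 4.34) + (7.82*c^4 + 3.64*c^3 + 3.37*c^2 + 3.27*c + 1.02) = 7.82*c^4 + 3.42*c^3 + 3.56*c^2 + 8.02*c + 5.36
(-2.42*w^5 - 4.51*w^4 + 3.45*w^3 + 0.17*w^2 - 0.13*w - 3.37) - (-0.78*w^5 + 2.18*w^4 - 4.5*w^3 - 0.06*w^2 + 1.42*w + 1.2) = -1.64*w^5 - 6.69*w^4 + 7.95*w^3 + 0.23*w^2 - 1.55*w - 4.57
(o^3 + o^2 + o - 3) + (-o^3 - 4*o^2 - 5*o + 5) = -3*o^2 - 4*o + 2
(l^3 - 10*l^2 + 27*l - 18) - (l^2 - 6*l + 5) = l^3 - 11*l^2 + 33*l - 23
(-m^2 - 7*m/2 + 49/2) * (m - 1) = -m^3 - 5*m^2/2 + 28*m - 49/2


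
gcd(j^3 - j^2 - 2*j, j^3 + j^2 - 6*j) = j^2 - 2*j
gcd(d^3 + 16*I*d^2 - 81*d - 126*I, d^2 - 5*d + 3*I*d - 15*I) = d + 3*I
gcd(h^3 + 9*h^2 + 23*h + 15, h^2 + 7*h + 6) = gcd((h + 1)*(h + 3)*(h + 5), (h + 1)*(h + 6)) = h + 1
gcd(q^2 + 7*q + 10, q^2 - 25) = q + 5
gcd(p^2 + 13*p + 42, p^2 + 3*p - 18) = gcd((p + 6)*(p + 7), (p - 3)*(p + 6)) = p + 6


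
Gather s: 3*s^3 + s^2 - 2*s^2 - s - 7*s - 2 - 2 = 3*s^3 - s^2 - 8*s - 4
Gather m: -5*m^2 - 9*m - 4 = -5*m^2 - 9*m - 4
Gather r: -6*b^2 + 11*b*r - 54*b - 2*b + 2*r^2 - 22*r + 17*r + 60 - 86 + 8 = -6*b^2 - 56*b + 2*r^2 + r*(11*b - 5) - 18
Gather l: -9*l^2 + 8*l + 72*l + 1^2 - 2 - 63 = -9*l^2 + 80*l - 64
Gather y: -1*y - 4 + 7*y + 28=6*y + 24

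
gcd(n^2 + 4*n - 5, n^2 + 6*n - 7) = n - 1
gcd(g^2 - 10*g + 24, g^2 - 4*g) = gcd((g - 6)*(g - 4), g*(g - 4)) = g - 4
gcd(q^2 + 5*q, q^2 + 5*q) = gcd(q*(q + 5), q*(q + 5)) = q^2 + 5*q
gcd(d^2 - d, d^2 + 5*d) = d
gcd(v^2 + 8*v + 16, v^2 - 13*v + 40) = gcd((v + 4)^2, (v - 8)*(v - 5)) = 1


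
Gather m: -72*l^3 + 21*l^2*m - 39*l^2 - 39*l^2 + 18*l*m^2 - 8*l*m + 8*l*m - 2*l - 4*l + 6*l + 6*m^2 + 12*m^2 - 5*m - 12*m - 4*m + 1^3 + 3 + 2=-72*l^3 - 78*l^2 + m^2*(18*l + 18) + m*(21*l^2 - 21) + 6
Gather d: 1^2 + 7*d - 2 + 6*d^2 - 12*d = 6*d^2 - 5*d - 1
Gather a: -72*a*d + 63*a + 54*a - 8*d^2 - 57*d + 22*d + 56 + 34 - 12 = a*(117 - 72*d) - 8*d^2 - 35*d + 78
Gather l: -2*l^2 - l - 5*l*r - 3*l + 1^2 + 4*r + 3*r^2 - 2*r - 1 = -2*l^2 + l*(-5*r - 4) + 3*r^2 + 2*r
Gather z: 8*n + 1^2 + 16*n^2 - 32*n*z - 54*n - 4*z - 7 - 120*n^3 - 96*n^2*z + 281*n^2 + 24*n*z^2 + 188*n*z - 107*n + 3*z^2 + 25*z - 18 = -120*n^3 + 297*n^2 - 153*n + z^2*(24*n + 3) + z*(-96*n^2 + 156*n + 21) - 24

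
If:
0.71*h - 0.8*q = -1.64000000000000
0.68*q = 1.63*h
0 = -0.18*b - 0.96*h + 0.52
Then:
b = -4.35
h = 1.36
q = 3.26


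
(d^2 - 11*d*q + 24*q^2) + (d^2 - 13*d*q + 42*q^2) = 2*d^2 - 24*d*q + 66*q^2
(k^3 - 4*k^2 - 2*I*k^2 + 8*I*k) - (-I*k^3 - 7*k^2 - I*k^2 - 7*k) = k^3 + I*k^3 + 3*k^2 - I*k^2 + 7*k + 8*I*k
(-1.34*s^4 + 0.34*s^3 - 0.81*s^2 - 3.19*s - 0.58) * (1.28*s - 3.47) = -1.7152*s^5 + 5.085*s^4 - 2.2166*s^3 - 1.2725*s^2 + 10.3269*s + 2.0126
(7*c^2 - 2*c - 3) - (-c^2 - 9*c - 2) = 8*c^2 + 7*c - 1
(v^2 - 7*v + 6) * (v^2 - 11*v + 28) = v^4 - 18*v^3 + 111*v^2 - 262*v + 168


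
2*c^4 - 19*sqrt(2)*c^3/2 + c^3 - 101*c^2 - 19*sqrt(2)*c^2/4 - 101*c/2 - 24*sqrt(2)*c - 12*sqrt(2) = (c - 8*sqrt(2))*(c + 3*sqrt(2))*(sqrt(2)*c + 1/2)*(sqrt(2)*c + sqrt(2)/2)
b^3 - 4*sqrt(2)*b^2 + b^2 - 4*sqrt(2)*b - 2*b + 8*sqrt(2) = (b - 1)*(b + 2)*(b - 4*sqrt(2))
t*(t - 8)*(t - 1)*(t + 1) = t^4 - 8*t^3 - t^2 + 8*t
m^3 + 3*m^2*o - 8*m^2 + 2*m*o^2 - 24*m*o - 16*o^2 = (m - 8)*(m + o)*(m + 2*o)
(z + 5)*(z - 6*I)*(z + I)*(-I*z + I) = -I*z^4 - 5*z^3 - 4*I*z^3 - 20*z^2 - I*z^2 + 25*z - 24*I*z + 30*I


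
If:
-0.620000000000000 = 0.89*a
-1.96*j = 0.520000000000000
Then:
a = -0.70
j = -0.27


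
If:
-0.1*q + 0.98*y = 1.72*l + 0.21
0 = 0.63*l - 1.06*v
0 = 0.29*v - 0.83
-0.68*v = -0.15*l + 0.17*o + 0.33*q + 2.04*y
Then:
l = 4.82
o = 157.659741137834 - 31.0235294117647*y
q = 9.8*y - 84.9273672687466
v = 2.86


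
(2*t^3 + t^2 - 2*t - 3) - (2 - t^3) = 3*t^3 + t^2 - 2*t - 5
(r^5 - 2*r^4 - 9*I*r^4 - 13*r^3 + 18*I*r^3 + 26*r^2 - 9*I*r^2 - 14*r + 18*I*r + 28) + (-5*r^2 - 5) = r^5 - 2*r^4 - 9*I*r^4 - 13*r^3 + 18*I*r^3 + 21*r^2 - 9*I*r^2 - 14*r + 18*I*r + 23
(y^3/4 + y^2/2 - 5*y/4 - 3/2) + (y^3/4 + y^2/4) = y^3/2 + 3*y^2/4 - 5*y/4 - 3/2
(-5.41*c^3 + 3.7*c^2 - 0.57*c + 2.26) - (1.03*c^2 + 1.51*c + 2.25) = -5.41*c^3 + 2.67*c^2 - 2.08*c + 0.00999999999999979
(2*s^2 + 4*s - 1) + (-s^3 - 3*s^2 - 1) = -s^3 - s^2 + 4*s - 2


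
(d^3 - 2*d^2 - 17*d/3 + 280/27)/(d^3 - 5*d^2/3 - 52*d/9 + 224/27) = (3*d - 5)/(3*d - 4)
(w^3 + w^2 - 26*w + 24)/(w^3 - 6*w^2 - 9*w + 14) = (w^2 + 2*w - 24)/(w^2 - 5*w - 14)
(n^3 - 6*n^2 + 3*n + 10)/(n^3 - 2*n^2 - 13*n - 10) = (n - 2)/(n + 2)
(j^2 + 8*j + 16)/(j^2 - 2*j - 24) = (j + 4)/(j - 6)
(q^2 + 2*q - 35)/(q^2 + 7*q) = (q - 5)/q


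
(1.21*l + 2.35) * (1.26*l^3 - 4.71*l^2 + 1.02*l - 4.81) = 1.5246*l^4 - 2.7381*l^3 - 9.8343*l^2 - 3.4231*l - 11.3035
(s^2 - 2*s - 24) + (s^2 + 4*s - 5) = 2*s^2 + 2*s - 29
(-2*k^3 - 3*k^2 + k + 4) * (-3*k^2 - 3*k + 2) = 6*k^5 + 15*k^4 + 2*k^3 - 21*k^2 - 10*k + 8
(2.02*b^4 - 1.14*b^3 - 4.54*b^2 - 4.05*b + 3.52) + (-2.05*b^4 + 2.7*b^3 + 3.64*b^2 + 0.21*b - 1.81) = -0.0299999999999998*b^4 + 1.56*b^3 - 0.9*b^2 - 3.84*b + 1.71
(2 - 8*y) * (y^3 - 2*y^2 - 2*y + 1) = -8*y^4 + 18*y^3 + 12*y^2 - 12*y + 2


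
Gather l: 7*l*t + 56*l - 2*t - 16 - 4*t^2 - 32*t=l*(7*t + 56) - 4*t^2 - 34*t - 16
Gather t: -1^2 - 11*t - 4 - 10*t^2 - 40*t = -10*t^2 - 51*t - 5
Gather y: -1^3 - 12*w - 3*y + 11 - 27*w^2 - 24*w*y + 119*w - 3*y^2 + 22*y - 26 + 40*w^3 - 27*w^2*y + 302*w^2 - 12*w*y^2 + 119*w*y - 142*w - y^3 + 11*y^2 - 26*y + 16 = 40*w^3 + 275*w^2 - 35*w - y^3 + y^2*(8 - 12*w) + y*(-27*w^2 + 95*w - 7)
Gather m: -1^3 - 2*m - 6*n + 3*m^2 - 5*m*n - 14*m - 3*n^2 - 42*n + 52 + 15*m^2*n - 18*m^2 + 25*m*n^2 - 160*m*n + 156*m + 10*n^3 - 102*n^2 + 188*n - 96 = m^2*(15*n - 15) + m*(25*n^2 - 165*n + 140) + 10*n^3 - 105*n^2 + 140*n - 45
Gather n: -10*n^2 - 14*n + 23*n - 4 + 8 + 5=-10*n^2 + 9*n + 9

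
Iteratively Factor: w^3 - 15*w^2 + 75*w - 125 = (w - 5)*(w^2 - 10*w + 25) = (w - 5)^2*(w - 5)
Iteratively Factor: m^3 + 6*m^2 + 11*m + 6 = (m + 1)*(m^2 + 5*m + 6) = (m + 1)*(m + 2)*(m + 3)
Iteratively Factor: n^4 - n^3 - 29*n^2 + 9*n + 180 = (n - 5)*(n^3 + 4*n^2 - 9*n - 36) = (n - 5)*(n + 3)*(n^2 + n - 12) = (n - 5)*(n + 3)*(n + 4)*(n - 3)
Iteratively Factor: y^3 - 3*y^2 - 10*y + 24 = (y - 4)*(y^2 + y - 6) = (y - 4)*(y + 3)*(y - 2)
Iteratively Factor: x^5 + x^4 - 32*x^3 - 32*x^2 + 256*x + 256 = (x - 4)*(x^4 + 5*x^3 - 12*x^2 - 80*x - 64) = (x - 4)*(x + 4)*(x^3 + x^2 - 16*x - 16) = (x - 4)*(x + 1)*(x + 4)*(x^2 - 16) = (x - 4)*(x + 1)*(x + 4)^2*(x - 4)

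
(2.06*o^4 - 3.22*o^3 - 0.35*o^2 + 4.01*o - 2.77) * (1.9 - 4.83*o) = -9.9498*o^5 + 19.4666*o^4 - 4.4275*o^3 - 20.0333*o^2 + 20.9981*o - 5.263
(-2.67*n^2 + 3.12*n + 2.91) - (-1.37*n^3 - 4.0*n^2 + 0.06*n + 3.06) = 1.37*n^3 + 1.33*n^2 + 3.06*n - 0.15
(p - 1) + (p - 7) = 2*p - 8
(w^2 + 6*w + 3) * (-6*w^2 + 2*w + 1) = -6*w^4 - 34*w^3 - 5*w^2 + 12*w + 3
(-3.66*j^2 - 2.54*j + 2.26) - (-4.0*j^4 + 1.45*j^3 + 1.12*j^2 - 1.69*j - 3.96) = 4.0*j^4 - 1.45*j^3 - 4.78*j^2 - 0.85*j + 6.22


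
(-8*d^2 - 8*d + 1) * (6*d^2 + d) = -48*d^4 - 56*d^3 - 2*d^2 + d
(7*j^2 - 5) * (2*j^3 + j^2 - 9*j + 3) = 14*j^5 + 7*j^4 - 73*j^3 + 16*j^2 + 45*j - 15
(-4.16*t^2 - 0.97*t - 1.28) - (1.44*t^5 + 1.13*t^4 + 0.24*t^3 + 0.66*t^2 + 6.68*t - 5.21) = -1.44*t^5 - 1.13*t^4 - 0.24*t^3 - 4.82*t^2 - 7.65*t + 3.93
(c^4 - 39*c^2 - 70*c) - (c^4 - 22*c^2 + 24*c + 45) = -17*c^2 - 94*c - 45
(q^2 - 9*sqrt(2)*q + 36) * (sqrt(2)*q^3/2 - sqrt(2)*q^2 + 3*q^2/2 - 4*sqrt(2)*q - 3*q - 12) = sqrt(2)*q^5/2 - 15*q^4/2 - sqrt(2)*q^4 + sqrt(2)*q^3/2 + 15*q^3 - 9*sqrt(2)*q^2 + 114*q^2 - 108*q - 36*sqrt(2)*q - 432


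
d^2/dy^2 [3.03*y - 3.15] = 0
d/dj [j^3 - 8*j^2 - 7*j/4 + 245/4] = 3*j^2 - 16*j - 7/4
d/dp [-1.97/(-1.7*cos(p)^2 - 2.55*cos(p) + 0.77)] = (6.698*cos(p) + 5.0235)*sin(p)/(1.7*cos(p)^2 + 2.55*cos(p) - 0.77)^2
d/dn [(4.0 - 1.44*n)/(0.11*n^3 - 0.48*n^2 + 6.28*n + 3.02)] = (0.3168*n^3 - 2.0112*n^2 + 3.84*n - 29.4688)/(0.0121*n^6 - 0.1056*n^5 + 1.612*n^4 - 5.3644*n^3 + 36.5392*n^2 + 37.9312*n + 9.1204)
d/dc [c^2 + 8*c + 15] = 2*c + 8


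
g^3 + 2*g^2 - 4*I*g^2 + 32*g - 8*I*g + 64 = (g + 2)*(g - 8*I)*(g + 4*I)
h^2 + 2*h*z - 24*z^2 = (h - 4*z)*(h + 6*z)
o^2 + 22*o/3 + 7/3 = (o + 1/3)*(o + 7)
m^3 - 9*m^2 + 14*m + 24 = (m - 6)*(m - 4)*(m + 1)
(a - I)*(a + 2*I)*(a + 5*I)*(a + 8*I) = a^4 + 14*I*a^3 - 51*a^2 - 14*I*a - 80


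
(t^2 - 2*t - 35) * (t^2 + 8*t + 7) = t^4 + 6*t^3 - 44*t^2 - 294*t - 245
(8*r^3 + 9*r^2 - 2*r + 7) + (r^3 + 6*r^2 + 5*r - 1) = 9*r^3 + 15*r^2 + 3*r + 6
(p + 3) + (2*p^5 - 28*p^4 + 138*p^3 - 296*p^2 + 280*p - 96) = 2*p^5 - 28*p^4 + 138*p^3 - 296*p^2 + 281*p - 93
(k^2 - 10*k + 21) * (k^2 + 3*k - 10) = k^4 - 7*k^3 - 19*k^2 + 163*k - 210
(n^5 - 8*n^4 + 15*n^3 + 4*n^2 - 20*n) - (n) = n^5 - 8*n^4 + 15*n^3 + 4*n^2 - 21*n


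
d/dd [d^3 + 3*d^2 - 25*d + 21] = 3*d^2 + 6*d - 25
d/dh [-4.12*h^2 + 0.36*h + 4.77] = 0.36 - 8.24*h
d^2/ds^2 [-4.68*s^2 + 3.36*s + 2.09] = -9.36000000000000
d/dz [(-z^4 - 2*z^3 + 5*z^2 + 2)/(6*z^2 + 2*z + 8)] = (-6*z^5 - 9*z^4 - 20*z^3 - 19*z^2 + 28*z - 2)/(2*(9*z^4 + 6*z^3 + 25*z^2 + 8*z + 16))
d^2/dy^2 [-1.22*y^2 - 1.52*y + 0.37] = -2.44000000000000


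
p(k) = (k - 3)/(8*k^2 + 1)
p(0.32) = -1.47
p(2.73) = -0.00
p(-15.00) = -0.00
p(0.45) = -0.97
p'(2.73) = 0.02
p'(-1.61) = -0.21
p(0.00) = -3.00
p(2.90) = -0.00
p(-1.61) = -0.21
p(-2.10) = -0.14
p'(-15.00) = 0.00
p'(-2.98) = -0.04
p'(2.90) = 0.02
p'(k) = -16*k*(k - 3)/(8*k^2 + 1)^2 + 1/(8*k^2 + 1) = (8*k^2 - 16*k*(k - 3) + 1)/(8*k^2 + 1)^2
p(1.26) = -0.13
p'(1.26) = 0.26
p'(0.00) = 1.00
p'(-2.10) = -0.10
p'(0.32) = 4.70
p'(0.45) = 3.06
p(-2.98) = -0.08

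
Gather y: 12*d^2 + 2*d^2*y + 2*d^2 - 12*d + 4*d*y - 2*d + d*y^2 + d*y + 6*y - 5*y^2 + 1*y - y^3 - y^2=14*d^2 - 14*d - y^3 + y^2*(d - 6) + y*(2*d^2 + 5*d + 7)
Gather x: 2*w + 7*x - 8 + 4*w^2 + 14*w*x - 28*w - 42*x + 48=4*w^2 - 26*w + x*(14*w - 35) + 40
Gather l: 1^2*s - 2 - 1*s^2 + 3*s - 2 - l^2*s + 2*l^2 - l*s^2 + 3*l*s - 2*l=l^2*(2 - s) + l*(-s^2 + 3*s - 2) - s^2 + 4*s - 4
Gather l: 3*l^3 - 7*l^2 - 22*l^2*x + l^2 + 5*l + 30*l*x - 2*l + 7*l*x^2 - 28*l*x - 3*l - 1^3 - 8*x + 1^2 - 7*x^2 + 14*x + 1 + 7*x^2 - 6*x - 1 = 3*l^3 + l^2*(-22*x - 6) + l*(7*x^2 + 2*x)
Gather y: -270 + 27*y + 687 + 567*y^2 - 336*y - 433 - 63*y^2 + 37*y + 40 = 504*y^2 - 272*y + 24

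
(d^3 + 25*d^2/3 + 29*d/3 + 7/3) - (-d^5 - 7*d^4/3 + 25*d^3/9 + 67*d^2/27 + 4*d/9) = d^5 + 7*d^4/3 - 16*d^3/9 + 158*d^2/27 + 83*d/9 + 7/3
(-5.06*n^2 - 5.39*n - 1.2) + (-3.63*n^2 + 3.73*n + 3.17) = -8.69*n^2 - 1.66*n + 1.97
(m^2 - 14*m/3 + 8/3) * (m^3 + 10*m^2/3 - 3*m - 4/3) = m^5 - 4*m^4/3 - 143*m^3/9 + 194*m^2/9 - 16*m/9 - 32/9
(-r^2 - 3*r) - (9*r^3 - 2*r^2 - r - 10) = -9*r^3 + r^2 - 2*r + 10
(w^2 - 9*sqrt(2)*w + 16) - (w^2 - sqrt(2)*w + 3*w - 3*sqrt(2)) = -8*sqrt(2)*w - 3*w + 3*sqrt(2) + 16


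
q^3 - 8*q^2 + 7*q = q*(q - 7)*(q - 1)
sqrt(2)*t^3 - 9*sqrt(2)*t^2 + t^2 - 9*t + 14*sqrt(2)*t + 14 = (t - 7)*(t - 2)*(sqrt(2)*t + 1)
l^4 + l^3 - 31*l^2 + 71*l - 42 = (l - 3)*(l - 2)*(l - 1)*(l + 7)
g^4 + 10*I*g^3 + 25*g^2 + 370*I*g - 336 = (g - 6*I)*(g + I)*(g + 7*I)*(g + 8*I)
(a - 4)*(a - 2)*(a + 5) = a^3 - a^2 - 22*a + 40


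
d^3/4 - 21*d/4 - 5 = (d/4 + 1)*(d - 5)*(d + 1)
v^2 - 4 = (v - 2)*(v + 2)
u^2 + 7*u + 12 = (u + 3)*(u + 4)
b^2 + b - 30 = (b - 5)*(b + 6)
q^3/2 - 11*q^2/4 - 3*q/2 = q*(q/2 + 1/4)*(q - 6)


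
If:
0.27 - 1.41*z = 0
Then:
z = 0.19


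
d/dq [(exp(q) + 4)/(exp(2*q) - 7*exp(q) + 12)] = (-(exp(q) + 4)*(2*exp(q) - 7) + exp(2*q) - 7*exp(q) + 12)*exp(q)/(exp(2*q) - 7*exp(q) + 12)^2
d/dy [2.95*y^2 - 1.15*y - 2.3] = 5.9*y - 1.15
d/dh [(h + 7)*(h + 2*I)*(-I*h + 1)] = -3*I*h^2 + h*(6 - 14*I) + 21 + 2*I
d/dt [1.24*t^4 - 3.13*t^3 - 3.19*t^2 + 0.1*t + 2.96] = 4.96*t^3 - 9.39*t^2 - 6.38*t + 0.1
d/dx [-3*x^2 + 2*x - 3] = 2 - 6*x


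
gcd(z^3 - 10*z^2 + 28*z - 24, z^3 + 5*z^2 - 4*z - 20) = z - 2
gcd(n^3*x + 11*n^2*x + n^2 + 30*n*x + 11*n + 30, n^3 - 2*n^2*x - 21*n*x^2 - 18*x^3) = 1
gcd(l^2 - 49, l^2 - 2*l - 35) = l - 7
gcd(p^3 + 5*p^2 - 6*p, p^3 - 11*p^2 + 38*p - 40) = 1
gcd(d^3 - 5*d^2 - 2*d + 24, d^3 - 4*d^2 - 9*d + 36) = d^2 - 7*d + 12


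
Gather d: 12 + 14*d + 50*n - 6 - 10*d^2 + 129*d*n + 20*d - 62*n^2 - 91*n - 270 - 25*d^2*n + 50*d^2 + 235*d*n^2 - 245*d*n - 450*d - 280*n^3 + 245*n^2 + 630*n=d^2*(40 - 25*n) + d*(235*n^2 - 116*n - 416) - 280*n^3 + 183*n^2 + 589*n - 264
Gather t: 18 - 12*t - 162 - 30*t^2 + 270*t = -30*t^2 + 258*t - 144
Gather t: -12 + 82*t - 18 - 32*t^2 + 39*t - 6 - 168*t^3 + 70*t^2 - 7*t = -168*t^3 + 38*t^2 + 114*t - 36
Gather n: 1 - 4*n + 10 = 11 - 4*n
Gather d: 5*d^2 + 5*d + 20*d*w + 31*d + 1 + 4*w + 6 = 5*d^2 + d*(20*w + 36) + 4*w + 7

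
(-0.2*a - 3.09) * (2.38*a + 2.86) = -0.476*a^2 - 7.9262*a - 8.8374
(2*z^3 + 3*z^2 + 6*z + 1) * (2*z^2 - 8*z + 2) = 4*z^5 - 10*z^4 - 8*z^3 - 40*z^2 + 4*z + 2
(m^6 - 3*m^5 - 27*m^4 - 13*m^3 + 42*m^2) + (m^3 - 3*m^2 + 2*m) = m^6 - 3*m^5 - 27*m^4 - 12*m^3 + 39*m^2 + 2*m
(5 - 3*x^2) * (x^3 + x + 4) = -3*x^5 + 2*x^3 - 12*x^2 + 5*x + 20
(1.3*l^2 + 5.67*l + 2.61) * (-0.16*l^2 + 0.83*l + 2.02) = -0.208*l^4 + 0.1718*l^3 + 6.9145*l^2 + 13.6197*l + 5.2722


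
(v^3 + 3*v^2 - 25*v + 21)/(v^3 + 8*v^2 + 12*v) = (v^3 + 3*v^2 - 25*v + 21)/(v*(v^2 + 8*v + 12))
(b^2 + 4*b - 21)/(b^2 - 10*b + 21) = (b + 7)/(b - 7)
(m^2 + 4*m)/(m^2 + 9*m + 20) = m/(m + 5)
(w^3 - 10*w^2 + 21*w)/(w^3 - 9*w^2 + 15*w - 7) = w*(w - 3)/(w^2 - 2*w + 1)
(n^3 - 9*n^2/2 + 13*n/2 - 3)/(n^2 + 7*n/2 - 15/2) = (n^2 - 3*n + 2)/(n + 5)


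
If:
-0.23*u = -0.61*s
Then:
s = 0.377049180327869*u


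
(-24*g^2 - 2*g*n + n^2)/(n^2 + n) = (-24*g^2 - 2*g*n + n^2)/(n*(n + 1))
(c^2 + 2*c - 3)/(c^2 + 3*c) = (c - 1)/c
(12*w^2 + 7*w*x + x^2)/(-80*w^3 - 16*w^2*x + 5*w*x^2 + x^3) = (3*w + x)/(-20*w^2 + w*x + x^2)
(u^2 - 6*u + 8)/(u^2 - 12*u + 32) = (u - 2)/(u - 8)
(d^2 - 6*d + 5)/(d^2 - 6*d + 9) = (d^2 - 6*d + 5)/(d^2 - 6*d + 9)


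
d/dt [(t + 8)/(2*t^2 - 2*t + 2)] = (t^2 - t - (t + 8)*(2*t - 1) + 1)/(2*(t^2 - t + 1)^2)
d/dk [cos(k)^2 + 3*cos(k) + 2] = -(2*cos(k) + 3)*sin(k)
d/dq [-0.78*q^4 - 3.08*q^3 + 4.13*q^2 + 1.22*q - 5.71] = -3.12*q^3 - 9.24*q^2 + 8.26*q + 1.22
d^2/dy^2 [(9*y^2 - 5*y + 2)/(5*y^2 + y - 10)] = 4*(-85*y^3 + 750*y^2 - 360*y + 476)/(125*y^6 + 75*y^5 - 735*y^4 - 299*y^3 + 1470*y^2 + 300*y - 1000)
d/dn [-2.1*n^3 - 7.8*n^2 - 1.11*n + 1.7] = -6.3*n^2 - 15.6*n - 1.11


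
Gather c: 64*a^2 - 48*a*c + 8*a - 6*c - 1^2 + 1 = 64*a^2 + 8*a + c*(-48*a - 6)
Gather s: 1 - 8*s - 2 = -8*s - 1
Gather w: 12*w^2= 12*w^2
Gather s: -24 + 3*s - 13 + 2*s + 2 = 5*s - 35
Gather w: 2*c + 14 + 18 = 2*c + 32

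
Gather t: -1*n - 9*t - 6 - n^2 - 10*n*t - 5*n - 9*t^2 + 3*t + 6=-n^2 - 6*n - 9*t^2 + t*(-10*n - 6)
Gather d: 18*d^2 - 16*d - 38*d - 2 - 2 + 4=18*d^2 - 54*d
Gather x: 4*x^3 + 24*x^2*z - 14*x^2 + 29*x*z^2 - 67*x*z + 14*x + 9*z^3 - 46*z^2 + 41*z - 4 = 4*x^3 + x^2*(24*z - 14) + x*(29*z^2 - 67*z + 14) + 9*z^3 - 46*z^2 + 41*z - 4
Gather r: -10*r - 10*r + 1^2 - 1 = -20*r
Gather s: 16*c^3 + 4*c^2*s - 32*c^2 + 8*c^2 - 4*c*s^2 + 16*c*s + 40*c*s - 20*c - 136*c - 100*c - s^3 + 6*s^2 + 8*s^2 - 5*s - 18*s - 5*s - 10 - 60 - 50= 16*c^3 - 24*c^2 - 256*c - s^3 + s^2*(14 - 4*c) + s*(4*c^2 + 56*c - 28) - 120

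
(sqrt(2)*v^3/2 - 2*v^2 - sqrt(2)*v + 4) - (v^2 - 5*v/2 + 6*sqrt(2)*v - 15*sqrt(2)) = sqrt(2)*v^3/2 - 3*v^2 - 7*sqrt(2)*v + 5*v/2 + 4 + 15*sqrt(2)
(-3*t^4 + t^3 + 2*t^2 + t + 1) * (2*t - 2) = -6*t^5 + 8*t^4 + 2*t^3 - 2*t^2 - 2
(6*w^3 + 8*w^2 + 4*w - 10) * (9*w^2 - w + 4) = 54*w^5 + 66*w^4 + 52*w^3 - 62*w^2 + 26*w - 40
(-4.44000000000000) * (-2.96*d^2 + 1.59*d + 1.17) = 13.1424*d^2 - 7.0596*d - 5.1948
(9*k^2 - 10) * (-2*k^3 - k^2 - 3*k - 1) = -18*k^5 - 9*k^4 - 7*k^3 + k^2 + 30*k + 10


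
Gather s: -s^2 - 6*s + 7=-s^2 - 6*s + 7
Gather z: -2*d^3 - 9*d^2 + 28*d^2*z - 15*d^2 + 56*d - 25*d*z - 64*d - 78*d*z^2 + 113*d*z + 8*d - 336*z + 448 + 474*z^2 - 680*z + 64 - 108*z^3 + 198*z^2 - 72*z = -2*d^3 - 24*d^2 - 108*z^3 + z^2*(672 - 78*d) + z*(28*d^2 + 88*d - 1088) + 512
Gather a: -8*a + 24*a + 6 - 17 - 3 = 16*a - 14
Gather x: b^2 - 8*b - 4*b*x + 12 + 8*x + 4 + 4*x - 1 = b^2 - 8*b + x*(12 - 4*b) + 15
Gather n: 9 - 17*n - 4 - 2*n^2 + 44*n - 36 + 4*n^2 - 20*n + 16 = 2*n^2 + 7*n - 15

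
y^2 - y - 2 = (y - 2)*(y + 1)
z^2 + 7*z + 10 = (z + 2)*(z + 5)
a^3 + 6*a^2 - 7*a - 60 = (a - 3)*(a + 4)*(a + 5)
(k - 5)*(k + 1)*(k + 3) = k^3 - k^2 - 17*k - 15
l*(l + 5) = l^2 + 5*l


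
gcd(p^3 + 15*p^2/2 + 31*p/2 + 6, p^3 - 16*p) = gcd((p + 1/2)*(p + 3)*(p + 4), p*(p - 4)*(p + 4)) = p + 4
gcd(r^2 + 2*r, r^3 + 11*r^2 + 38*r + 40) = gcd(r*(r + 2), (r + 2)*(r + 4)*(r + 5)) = r + 2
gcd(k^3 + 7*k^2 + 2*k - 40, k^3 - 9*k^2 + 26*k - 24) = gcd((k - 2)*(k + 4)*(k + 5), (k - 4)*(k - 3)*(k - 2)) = k - 2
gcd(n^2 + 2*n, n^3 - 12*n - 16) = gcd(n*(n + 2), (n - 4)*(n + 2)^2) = n + 2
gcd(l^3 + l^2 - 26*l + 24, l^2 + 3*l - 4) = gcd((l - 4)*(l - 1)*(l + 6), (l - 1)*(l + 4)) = l - 1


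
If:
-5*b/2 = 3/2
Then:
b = -3/5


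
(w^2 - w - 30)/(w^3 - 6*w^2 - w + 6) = (w + 5)/(w^2 - 1)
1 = 1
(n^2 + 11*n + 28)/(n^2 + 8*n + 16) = (n + 7)/(n + 4)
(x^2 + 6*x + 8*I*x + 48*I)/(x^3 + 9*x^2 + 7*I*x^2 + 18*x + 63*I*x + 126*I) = (x + 8*I)/(x^2 + x*(3 + 7*I) + 21*I)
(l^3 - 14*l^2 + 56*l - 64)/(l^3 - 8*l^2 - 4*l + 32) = (l - 4)/(l + 2)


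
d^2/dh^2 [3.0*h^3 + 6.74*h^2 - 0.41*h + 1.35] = 18.0*h + 13.48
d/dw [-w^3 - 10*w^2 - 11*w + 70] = -3*w^2 - 20*w - 11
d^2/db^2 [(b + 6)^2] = 2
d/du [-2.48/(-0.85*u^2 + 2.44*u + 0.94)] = (6.0512 - 4.216*u)/(-0.85*u^2 + 2.44*u + 0.94)^2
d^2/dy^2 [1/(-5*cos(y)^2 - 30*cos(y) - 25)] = (8*sin(y)^4 - 36*sin(y)^2 - 105*cos(y) + 9*cos(3*y) - 96)/(10*(cos(y) + 1)^3*(cos(y) + 5)^3)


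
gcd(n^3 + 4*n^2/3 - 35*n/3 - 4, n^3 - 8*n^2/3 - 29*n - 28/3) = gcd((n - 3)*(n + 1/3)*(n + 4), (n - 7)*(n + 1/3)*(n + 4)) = n^2 + 13*n/3 + 4/3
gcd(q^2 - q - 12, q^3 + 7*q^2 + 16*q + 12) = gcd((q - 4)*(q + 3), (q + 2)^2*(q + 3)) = q + 3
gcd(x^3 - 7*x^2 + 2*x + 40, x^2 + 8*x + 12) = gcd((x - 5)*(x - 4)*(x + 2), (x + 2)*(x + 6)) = x + 2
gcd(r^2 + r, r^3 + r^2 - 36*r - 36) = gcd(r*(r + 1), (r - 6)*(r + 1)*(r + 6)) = r + 1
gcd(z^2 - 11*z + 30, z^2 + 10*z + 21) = 1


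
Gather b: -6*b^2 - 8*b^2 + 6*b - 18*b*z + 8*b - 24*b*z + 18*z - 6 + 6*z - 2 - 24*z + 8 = -14*b^2 + b*(14 - 42*z)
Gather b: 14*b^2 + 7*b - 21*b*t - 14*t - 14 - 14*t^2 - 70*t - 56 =14*b^2 + b*(7 - 21*t) - 14*t^2 - 84*t - 70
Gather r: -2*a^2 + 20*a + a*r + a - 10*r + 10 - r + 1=-2*a^2 + 21*a + r*(a - 11) + 11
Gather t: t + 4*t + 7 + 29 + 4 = 5*t + 40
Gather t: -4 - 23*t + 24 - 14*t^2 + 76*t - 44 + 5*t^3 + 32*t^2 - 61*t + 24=5*t^3 + 18*t^2 - 8*t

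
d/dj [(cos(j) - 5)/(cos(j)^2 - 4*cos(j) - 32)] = (cos(j)^2 - 10*cos(j) + 52)*sin(j)/(sin(j)^2 + 4*cos(j) + 31)^2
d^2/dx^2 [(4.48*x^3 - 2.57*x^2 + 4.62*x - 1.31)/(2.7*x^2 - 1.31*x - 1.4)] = (5.6843418860808e-14*x^4 + 98.424476*x^3 - 66.28908*x^2 + 185.26722*x - 41.420342)/(19.683*x^6 - 28.6497*x^5 - 16.71759*x^4 + 27.462709*x^3 + 8.66838*x^2 - 7.7028*x - 2.744)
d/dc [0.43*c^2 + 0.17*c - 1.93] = 0.86*c + 0.17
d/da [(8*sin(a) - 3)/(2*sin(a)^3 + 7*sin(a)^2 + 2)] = 2*(-16*sin(a)^3 - 19*sin(a)^2 + 21*sin(a) + 8)*cos(a)/(2*sin(a)^3 + 7*sin(a)^2 + 2)^2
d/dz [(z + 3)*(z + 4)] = 2*z + 7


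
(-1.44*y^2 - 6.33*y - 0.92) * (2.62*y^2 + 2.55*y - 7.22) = -3.7728*y^4 - 20.2566*y^3 - 8.1551*y^2 + 43.3566*y + 6.6424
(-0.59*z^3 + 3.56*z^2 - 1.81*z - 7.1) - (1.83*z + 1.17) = -0.59*z^3 + 3.56*z^2 - 3.64*z - 8.27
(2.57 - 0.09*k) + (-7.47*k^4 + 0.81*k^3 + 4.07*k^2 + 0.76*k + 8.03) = -7.47*k^4 + 0.81*k^3 + 4.07*k^2 + 0.67*k + 10.6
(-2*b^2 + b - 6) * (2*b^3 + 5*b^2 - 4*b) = -4*b^5 - 8*b^4 + b^3 - 34*b^2 + 24*b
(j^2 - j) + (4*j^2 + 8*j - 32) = 5*j^2 + 7*j - 32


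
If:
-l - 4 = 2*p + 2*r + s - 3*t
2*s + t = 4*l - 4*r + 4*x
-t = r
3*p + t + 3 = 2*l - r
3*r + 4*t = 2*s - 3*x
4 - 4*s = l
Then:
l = -60/163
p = -203/163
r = -364/815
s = 178/163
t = 364/815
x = 472/815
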